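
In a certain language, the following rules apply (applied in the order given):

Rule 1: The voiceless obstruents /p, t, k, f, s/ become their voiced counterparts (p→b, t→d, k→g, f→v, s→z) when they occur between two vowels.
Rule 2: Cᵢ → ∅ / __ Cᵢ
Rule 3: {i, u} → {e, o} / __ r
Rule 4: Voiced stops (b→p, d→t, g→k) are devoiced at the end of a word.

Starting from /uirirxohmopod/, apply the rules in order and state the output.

Rule 1 (intervocalic voicing): /p/ is a voiceless obstruent between vowels /o/ and /o/, so it voices to [b]. /uirirxohmopod/ → uirirxohmobod.
Rule 2 (degemination): no segment meets the environment; /uirirxohmobod/ is unchanged.
Rule 3 (pre-rhotic lowering): /i/ is a high vowel immediately before /r/, so it lowers to [e]. /i/ is a high vowel immediately before /r/, so it lowers to [e]. /uirirxohmobod/ → uererxohmobod.
Rule 4 (final devoicing): /d/ is a voiced stop in word-final position, so it devoices to [t]. /uererxohmobod/ → uererxohmobot.

uererxohmobot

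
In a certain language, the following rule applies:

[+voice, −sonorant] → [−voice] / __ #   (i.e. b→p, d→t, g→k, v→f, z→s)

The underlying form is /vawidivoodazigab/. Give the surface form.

/b/ is a voiced obstruent in word-final position, so it devoices to [p].
The other instances of /v/, /d/, /z/, /g/ do not occur in the required environment and remain unchanged.
Surface form: [vawidivoodazigap].

vawidivoodazigap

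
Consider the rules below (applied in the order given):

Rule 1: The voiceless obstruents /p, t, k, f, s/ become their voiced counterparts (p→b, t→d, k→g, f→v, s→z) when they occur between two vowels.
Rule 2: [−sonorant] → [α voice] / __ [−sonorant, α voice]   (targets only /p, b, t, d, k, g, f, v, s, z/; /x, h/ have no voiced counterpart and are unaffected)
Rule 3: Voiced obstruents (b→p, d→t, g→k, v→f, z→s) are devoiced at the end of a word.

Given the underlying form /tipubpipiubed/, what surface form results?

tibuppibiubet

Rule 1 (intervocalic voicing): /p/ is a voiceless obstruent between vowels /i/ and /u/, so it voices to [b]. /p/ is a voiceless obstruent between vowels /i/ and /i/, so it voices to [b]. /tipubpipiubed/ → tibubpibiubed.
Rule 2 (regressive voicing assimilation): /b/ precedes the voiceless obstruent /p/, so it devoices to [p] by assimilation. /tibubpibiubed/ → tibuppibiubed.
Rule 3 (final devoicing): /d/ is a voiced obstruent in word-final position, so it devoices to [t]. /tibuppibiubed/ → tibuppibiubet.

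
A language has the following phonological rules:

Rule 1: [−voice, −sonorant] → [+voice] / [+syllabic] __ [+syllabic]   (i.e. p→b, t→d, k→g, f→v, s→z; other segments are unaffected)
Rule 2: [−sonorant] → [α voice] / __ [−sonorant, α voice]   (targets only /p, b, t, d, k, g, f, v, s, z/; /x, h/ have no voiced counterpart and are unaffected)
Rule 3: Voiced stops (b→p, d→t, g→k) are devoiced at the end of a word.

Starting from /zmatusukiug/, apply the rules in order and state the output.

zmaduzugiuk

Rule 1 (intervocalic voicing): /t/ is a voiceless obstruent between vowels /a/ and /u/, so it voices to [d]. /s/ is a voiceless obstruent between vowels /u/ and /u/, so it voices to [z]. /k/ is a voiceless obstruent between vowels /u/ and /i/, so it voices to [g]. /zmatusukiug/ → zmaduzugiug.
Rule 2 (regressive voicing assimilation): no segment meets the environment; /zmaduzugiug/ is unchanged.
Rule 3 (final devoicing): /g/ is a voiced stop in word-final position, so it devoices to [k]. /zmaduzugiug/ → zmaduzugiuk.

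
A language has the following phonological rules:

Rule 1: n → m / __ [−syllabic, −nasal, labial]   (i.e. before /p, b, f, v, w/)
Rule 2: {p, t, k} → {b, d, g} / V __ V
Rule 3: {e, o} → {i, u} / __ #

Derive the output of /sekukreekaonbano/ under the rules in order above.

Rule 1 (nasal place assimilation): /n/ precedes the labial consonant /b/, so it assimilates in place to [m]. /sekukreekaonbano/ → sekukreekaombano.
Rule 2 (intervocalic voicing): /k/ is a voiceless stop between vowels /e/ and /u/, so it voices to [g]. /k/ is a voiceless stop between vowels /e/ and /a/, so it voices to [g]. /sekukreekaombano/ → segukreegaombano.
Rule 3 (final vowel raising): /o/ is a mid vowel in word-final position, so it raises to [u]. /segukreegaombano/ → segukreegaombanu.

segukreegaombanu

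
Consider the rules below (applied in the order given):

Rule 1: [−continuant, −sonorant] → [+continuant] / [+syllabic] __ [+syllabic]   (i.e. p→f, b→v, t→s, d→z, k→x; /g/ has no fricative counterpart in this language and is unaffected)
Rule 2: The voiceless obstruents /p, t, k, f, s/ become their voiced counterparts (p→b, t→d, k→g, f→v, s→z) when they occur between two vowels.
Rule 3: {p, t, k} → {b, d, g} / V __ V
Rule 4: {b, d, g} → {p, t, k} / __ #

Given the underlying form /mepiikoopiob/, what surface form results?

meviixooviop

Rule 1 (intervocalic spirantization): /p/ is a stop between vowels /e/ and /i/, so it spirantizes to the fricative [f]. /k/ is a stop between vowels /i/ and /o/, so it spirantizes to the fricative [x]. /p/ is a stop between vowels /o/ and /i/, so it spirantizes to the fricative [f]. /mepiikoopiob/ → mefiixoofiob.
Rule 2 (intervocalic voicing): /f/ is a voiceless obstruent between vowels /e/ and /i/, so it voices to [v]. /f/ is a voiceless obstruent between vowels /o/ and /i/, so it voices to [v]. /mefiixoofiob/ → meviixooviob.
Rule 3 (intervocalic voicing): no segment meets the environment; /meviixooviob/ is unchanged.
Rule 4 (final devoicing): /b/ is a voiced stop in word-final position, so it devoices to [p]. /meviixooviob/ → meviixooviop.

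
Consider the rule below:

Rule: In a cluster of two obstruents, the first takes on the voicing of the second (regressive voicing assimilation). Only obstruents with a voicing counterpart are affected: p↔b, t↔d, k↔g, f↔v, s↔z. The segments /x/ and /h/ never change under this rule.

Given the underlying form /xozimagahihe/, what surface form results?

No segment of /xozimagahihe/ meets the structural description of the rule, so the form surfaces unchanged.

xozimagahihe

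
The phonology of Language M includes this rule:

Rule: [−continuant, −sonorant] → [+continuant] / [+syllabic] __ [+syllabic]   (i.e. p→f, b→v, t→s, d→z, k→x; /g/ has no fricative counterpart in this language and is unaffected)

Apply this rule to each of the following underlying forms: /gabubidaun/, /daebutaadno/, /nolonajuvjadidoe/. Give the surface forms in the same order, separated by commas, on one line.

gavuvizaun, daevusaadno, nolonajuvjazizoe

/gabubidaun/: /b/ is a stop between vowels /a/ and /u/, so it spirantizes to the fricative [v]. /b/ is a stop between vowels /u/ and /i/, so it spirantizes to the fricative [v]. /d/ is a stop between vowels /i/ and /a/, so it spirantizes to the fricative [z]. → [gavuvizaun].
/daebutaadno/: /b/ is a stop between vowels /e/ and /u/, so it spirantizes to the fricative [v]. /t/ is a stop between vowels /u/ and /a/, so it spirantizes to the fricative [s]. → [daevusaadno].
/nolonajuvjadidoe/: /d/ is a stop between vowels /a/ and /i/, so it spirantizes to the fricative [z]. /d/ is a stop between vowels /i/ and /o/, so it spirantizes to the fricative [z]. → [nolonajuvjazizoe].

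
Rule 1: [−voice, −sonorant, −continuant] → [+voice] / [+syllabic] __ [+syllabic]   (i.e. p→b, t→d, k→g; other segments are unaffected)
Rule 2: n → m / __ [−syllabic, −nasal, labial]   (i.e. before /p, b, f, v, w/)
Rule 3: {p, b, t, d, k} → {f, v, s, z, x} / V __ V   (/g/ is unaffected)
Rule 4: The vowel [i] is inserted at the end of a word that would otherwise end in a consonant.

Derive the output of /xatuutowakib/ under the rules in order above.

Rule 1 (intervocalic voicing): /t/ is a voiceless stop between vowels /a/ and /u/, so it voices to [d]. /t/ is a voiceless stop between vowels /u/ and /o/, so it voices to [d]. /k/ is a voiceless stop between vowels /a/ and /i/, so it voices to [g]. /xatuutowakib/ → xaduudowagib.
Rule 2 (nasal place assimilation): no segment meets the environment; /xaduudowagib/ is unchanged.
Rule 3 (intervocalic spirantization): /d/ is a stop between vowels /a/ and /u/, so it spirantizes to the fricative [z]. /d/ is a stop between vowels /u/ and /o/, so it spirantizes to the fricative [z]. /xaduudowagib/ → xazuuzowagib.
Rule 4 (final i-epenthesis): the form ends in the consonant /b/, so [i] is inserted word-finally. /xazuuzowagib/ → xazuuzowagibi.

xazuuzowagibi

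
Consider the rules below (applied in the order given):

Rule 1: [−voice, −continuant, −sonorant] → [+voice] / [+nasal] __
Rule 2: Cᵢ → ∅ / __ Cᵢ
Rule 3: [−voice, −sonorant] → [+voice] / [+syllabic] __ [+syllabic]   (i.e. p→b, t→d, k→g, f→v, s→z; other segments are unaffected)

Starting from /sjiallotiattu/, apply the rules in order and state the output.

sjialodiadu

Rule 1 (post-nasal voicing): no segment meets the environment; /sjiallotiattu/ is unchanged.
Rule 2 (degemination): /ll/ is a geminate; the first /l/ deletes. /tt/ is a geminate; the first /t/ deletes. /sjiallotiattu/ → sjialotiatu.
Rule 3 (intervocalic voicing): /t/ is a voiceless obstruent between vowels /o/ and /i/, so it voices to [d]. /t/ is a voiceless obstruent between vowels /a/ and /u/, so it voices to [d]. /sjialotiatu/ → sjialodiadu.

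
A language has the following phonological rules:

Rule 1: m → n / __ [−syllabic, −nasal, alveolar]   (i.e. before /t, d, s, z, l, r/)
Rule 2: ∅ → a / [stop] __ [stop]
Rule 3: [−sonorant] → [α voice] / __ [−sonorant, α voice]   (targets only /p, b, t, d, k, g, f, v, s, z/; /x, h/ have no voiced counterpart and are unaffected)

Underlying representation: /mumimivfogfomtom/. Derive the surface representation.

mumimiffokfontom

Rule 1 (nasal place assimilation): /m/ precedes the alveolar consonant /t/, so it assimilates in place to [n]. /mumimivfogfomtom/ → mumimivfogfontom.
Rule 2 (stop-cluster a-epenthesis): no segment meets the environment; /mumimivfogfontom/ is unchanged.
Rule 3 (regressive voicing assimilation): /v/ precedes the voiceless obstruent /f/, so it devoices to [f] by assimilation. /g/ precedes the voiceless obstruent /f/, so it devoices to [k] by assimilation. /mumimivfogfontom/ → mumimiffokfontom.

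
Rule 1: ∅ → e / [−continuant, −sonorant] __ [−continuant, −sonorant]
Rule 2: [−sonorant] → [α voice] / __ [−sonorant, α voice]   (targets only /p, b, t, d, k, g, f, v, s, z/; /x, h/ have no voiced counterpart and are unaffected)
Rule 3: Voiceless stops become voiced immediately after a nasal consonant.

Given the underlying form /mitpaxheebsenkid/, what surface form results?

Rule 1 (stop-cluster e-epenthesis): /t/ and /p/ form a stop–stop cluster, so [e] is inserted between them. /mitpaxheebsenkid/ → mitepaxheebsenkid.
Rule 2 (regressive voicing assimilation): /b/ precedes the voiceless obstruent /s/, so it devoices to [p] by assimilation. /mitepaxheebsenkid/ → mitepaxheepsenkid.
Rule 3 (post-nasal voicing): /k/ is a voiceless stop immediately after the nasal /n/, so it voices to [g]. /mitepaxheepsenkid/ → mitepaxheepsengid.

mitepaxheepsengid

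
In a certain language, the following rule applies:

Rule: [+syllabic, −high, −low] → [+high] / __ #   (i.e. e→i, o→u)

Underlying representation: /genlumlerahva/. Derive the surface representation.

No segment of /genlumlerahva/ meets the structural description of the rule, so the form surfaces unchanged.

genlumlerahva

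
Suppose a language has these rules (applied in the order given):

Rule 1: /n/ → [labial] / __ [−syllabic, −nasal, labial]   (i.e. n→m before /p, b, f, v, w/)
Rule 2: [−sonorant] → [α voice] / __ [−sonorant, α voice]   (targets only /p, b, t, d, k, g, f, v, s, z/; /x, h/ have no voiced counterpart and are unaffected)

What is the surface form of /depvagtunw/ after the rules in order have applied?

Rule 1 (nasal place assimilation): /n/ precedes the labial consonant /w/, so it assimilates in place to [m]. /depvagtunw/ → depvagtumw.
Rule 2 (regressive voicing assimilation): /p/ precedes the voiced obstruent /v/, so it voices to [b] by assimilation. /g/ precedes the voiceless obstruent /t/, so it devoices to [k] by assimilation. /depvagtumw/ → debvaktumw.

debvaktumw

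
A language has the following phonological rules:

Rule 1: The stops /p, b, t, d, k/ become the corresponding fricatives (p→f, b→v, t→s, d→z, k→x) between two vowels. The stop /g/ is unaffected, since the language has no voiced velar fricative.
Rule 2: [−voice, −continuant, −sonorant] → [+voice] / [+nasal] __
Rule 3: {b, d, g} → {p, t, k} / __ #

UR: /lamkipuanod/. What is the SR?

lamgifuanot

Rule 1 (intervocalic spirantization): /p/ is a stop between vowels /i/ and /u/, so it spirantizes to the fricative [f]. /lamkipuanod/ → lamkifuanod.
Rule 2 (post-nasal voicing): /k/ is a voiceless stop immediately after the nasal /m/, so it voices to [g]. /lamkifuanod/ → lamgifuanod.
Rule 3 (final devoicing): /d/ is a voiced stop in word-final position, so it devoices to [t]. /lamgifuanod/ → lamgifuanot.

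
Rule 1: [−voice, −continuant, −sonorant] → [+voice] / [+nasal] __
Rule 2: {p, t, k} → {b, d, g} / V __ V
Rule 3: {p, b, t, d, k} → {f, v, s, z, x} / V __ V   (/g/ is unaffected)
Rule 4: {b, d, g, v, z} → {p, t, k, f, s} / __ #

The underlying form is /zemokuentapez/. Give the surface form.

zemoguendaves

Rule 1 (post-nasal voicing): /t/ is a voiceless stop immediately after the nasal /n/, so it voices to [d]. /zemokuentapez/ → zemokuendapez.
Rule 2 (intervocalic voicing): /k/ is a voiceless stop between vowels /o/ and /u/, so it voices to [g]. /p/ is a voiceless stop between vowels /a/ and /e/, so it voices to [b]. /zemokuendapez/ → zemoguendabez.
Rule 3 (intervocalic spirantization): /b/ is a stop between vowels /a/ and /e/, so it spirantizes to the fricative [v]. /zemoguendabez/ → zemoguendavez.
Rule 4 (final devoicing): /z/ is a voiced obstruent in word-final position, so it devoices to [s]. /zemoguendavez/ → zemoguendaves.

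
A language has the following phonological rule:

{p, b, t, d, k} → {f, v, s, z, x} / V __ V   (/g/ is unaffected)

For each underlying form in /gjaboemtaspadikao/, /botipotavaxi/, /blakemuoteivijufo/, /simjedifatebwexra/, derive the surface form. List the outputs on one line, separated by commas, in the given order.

/gjaboemtaspadikao/: /b/ is a stop between vowels /a/ and /o/, so it spirantizes to the fricative [v]. /d/ is a stop between vowels /a/ and /i/, so it spirantizes to the fricative [z]. /k/ is a stop between vowels /i/ and /a/, so it spirantizes to the fricative [x]. → [gjavoemtaspazixao].
/botipotavaxi/: /t/ is a stop between vowels /o/ and /i/, so it spirantizes to the fricative [s]. /p/ is a stop between vowels /i/ and /o/, so it spirantizes to the fricative [f]. /t/ is a stop between vowels /o/ and /a/, so it spirantizes to the fricative [s]. → [bosifosavaxi].
/blakemuoteivijufo/: /k/ is a stop between vowels /a/ and /e/, so it spirantizes to the fricative [x]. /t/ is a stop between vowels /o/ and /e/, so it spirantizes to the fricative [s]. → [blaxemuoseivijufo].
/simjedifatebwexra/: /d/ is a stop between vowels /e/ and /i/, so it spirantizes to the fricative [z]. /t/ is a stop between vowels /a/ and /e/, so it spirantizes to the fricative [s]. → [simjezifasebwexra].

gjavoemtaspazixao, bosifosavaxi, blaxemuoseivijufo, simjezifasebwexra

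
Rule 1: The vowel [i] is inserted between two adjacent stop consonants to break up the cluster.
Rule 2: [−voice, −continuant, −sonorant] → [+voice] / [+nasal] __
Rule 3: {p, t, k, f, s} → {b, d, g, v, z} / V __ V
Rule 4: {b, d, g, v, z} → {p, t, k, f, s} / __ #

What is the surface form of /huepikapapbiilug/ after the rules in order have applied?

huebigababibiiluk

Rule 1 (stop-cluster i-epenthesis): /p/ and /b/ form a stop–stop cluster, so [i] is inserted between them. /huepikapapbiilug/ → huepikapapibiilug.
Rule 2 (post-nasal voicing): no segment meets the environment; /huepikapapibiilug/ is unchanged.
Rule 3 (intervocalic voicing): /p/ is a voiceless obstruent between vowels /e/ and /i/, so it voices to [b]. /k/ is a voiceless obstruent between vowels /i/ and /a/, so it voices to [g]. /p/ is a voiceless obstruent between vowels /a/ and /a/, so it voices to [b]. /p/ is a voiceless obstruent between vowels /a/ and /i/, so it voices to [b]. /huepikapapibiilug/ → huebigababibiilug.
Rule 4 (final devoicing): /g/ is a voiced obstruent in word-final position, so it devoices to [k]. /huebigababibiilug/ → huebigababibiiluk.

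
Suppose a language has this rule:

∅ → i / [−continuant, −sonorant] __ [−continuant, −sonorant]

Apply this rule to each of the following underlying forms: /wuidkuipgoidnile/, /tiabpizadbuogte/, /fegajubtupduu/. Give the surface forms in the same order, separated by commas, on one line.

wuidikuipigoidnile, tiabipizadibuogite, fegajubitupiduu

/wuidkuipgoidnile/: /d/ and /k/ form a stop–stop cluster, so [i] is inserted between them. /p/ and /g/ form a stop–stop cluster, so [i] is inserted between them. → [wuidikuipigoidnile].
/tiabpizadbuogte/: /b/ and /p/ form a stop–stop cluster, so [i] is inserted between them. /d/ and /b/ form a stop–stop cluster, so [i] is inserted between them. /g/ and /t/ form a stop–stop cluster, so [i] is inserted between them. → [tiabipizadibuogite].
/fegajubtupduu/: /b/ and /t/ form a stop–stop cluster, so [i] is inserted between them. /p/ and /d/ form a stop–stop cluster, so [i] is inserted between them. → [fegajubitupiduu].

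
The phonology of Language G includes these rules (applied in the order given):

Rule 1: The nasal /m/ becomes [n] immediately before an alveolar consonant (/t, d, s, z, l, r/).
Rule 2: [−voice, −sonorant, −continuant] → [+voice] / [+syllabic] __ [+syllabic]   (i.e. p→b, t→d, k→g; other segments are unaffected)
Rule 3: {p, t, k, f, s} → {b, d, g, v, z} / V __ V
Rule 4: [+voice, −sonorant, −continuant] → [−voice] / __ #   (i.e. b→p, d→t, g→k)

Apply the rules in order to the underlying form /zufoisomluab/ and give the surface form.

zuvoizonluap

Rule 1 (nasal place assimilation): /m/ precedes the alveolar consonant /l/, so it assimilates in place to [n]. /zufoisomluab/ → zufoisonluab.
Rule 2 (intervocalic voicing): no segment meets the environment; /zufoisonluab/ is unchanged.
Rule 3 (intervocalic voicing): /f/ is a voiceless obstruent between vowels /u/ and /o/, so it voices to [v]. /s/ is a voiceless obstruent between vowels /i/ and /o/, so it voices to [z]. /zufoisonluab/ → zuvoizonluab.
Rule 4 (final devoicing): /b/ is a voiced stop in word-final position, so it devoices to [p]. /zuvoizonluab/ → zuvoizonluap.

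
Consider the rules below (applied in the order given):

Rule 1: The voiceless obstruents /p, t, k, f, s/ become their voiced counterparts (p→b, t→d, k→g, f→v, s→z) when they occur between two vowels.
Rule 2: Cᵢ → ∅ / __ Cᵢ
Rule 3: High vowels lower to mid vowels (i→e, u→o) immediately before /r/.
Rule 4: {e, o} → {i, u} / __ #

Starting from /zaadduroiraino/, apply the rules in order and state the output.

Rule 1 (intervocalic voicing): no segment meets the environment; /zaadduroiraino/ is unchanged.
Rule 2 (degemination): /dd/ is a geminate; the first /d/ deletes. /zaadduroiraino/ → zaaduroiraino.
Rule 3 (pre-rhotic lowering): /u/ is a high vowel immediately before /r/, so it lowers to [o]. /i/ is a high vowel immediately before /r/, so it lowers to [e]. /zaaduroiraino/ → zaadoroeraino.
Rule 4 (final vowel raising): /o/ is a mid vowel in word-final position, so it raises to [u]. /zaadoroeraino/ → zaadoroerainu.

zaadoroerainu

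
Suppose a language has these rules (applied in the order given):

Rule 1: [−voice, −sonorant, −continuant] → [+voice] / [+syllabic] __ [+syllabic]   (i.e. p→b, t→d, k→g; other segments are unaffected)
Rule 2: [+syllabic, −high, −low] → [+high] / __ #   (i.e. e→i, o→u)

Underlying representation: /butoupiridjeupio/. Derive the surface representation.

Rule 1 (intervocalic voicing): /t/ is a voiceless stop between vowels /u/ and /o/, so it voices to [d]. /p/ is a voiceless stop between vowels /u/ and /i/, so it voices to [b]. /p/ is a voiceless stop between vowels /u/ and /i/, so it voices to [b]. /butoupiridjeupio/ → budoubiridjeubio.
Rule 2 (final vowel raising): /o/ is a mid vowel in word-final position, so it raises to [u]. /budoubiridjeubio/ → budoubiridjeubiu.

budoubiridjeubiu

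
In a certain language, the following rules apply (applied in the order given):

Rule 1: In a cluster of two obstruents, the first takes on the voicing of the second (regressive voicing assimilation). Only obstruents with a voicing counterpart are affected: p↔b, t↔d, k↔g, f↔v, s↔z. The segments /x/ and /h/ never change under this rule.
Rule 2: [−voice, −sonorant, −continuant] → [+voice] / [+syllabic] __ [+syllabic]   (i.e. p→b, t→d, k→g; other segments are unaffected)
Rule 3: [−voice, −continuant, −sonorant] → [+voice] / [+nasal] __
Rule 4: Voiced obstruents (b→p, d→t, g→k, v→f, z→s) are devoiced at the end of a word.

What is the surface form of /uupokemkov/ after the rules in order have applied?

Rule 1 (regressive voicing assimilation): no segment meets the environment; /uupokemkov/ is unchanged.
Rule 2 (intervocalic voicing): /p/ is a voiceless stop between vowels /u/ and /o/, so it voices to [b]. /k/ is a voiceless stop between vowels /o/ and /e/, so it voices to [g]. /uupokemkov/ → uubogemkov.
Rule 3 (post-nasal voicing): /k/ is a voiceless stop immediately after the nasal /m/, so it voices to [g]. /uubogemkov/ → uubogemgov.
Rule 4 (final devoicing): /v/ is a voiced obstruent in word-final position, so it devoices to [f]. /uubogemgov/ → uubogemgof.

uubogemgof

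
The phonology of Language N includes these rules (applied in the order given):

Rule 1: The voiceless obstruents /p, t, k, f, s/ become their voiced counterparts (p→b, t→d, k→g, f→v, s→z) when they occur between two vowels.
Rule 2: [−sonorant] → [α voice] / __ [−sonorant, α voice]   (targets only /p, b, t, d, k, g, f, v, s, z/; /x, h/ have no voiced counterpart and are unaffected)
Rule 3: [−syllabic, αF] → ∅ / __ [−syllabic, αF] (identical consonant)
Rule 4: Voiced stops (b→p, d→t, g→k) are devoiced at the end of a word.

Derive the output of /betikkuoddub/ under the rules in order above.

Rule 1 (intervocalic voicing): /t/ is a voiceless obstruent between vowels /e/ and /i/, so it voices to [d]. /betikkuoddub/ → bedikkuoddub.
Rule 2 (regressive voicing assimilation): no segment meets the environment; /bedikkuoddub/ is unchanged.
Rule 3 (degemination): /kk/ is a geminate; the first /k/ deletes. /dd/ is a geminate; the first /d/ deletes. /bedikkuoddub/ → bedikuodub.
Rule 4 (final devoicing): /b/ is a voiced stop in word-final position, so it devoices to [p]. /bedikuodub/ → bedikuodup.

bedikuodup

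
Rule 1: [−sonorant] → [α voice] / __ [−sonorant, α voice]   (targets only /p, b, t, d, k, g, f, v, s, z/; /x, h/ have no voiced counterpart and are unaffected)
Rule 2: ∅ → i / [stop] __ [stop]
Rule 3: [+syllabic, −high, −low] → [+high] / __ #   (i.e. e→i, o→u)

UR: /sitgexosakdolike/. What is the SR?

sidigexosagidoliki

Rule 1 (regressive voicing assimilation): /t/ precedes the voiced obstruent /g/, so it voices to [d] by assimilation. /k/ precedes the voiced obstruent /d/, so it voices to [g] by assimilation. /sitgexosakdolike/ → sidgexosagdolike.
Rule 2 (stop-cluster i-epenthesis): /d/ and /g/ form a stop–stop cluster, so [i] is inserted between them. /g/ and /d/ form a stop–stop cluster, so [i] is inserted between them. /sidgexosagdolike/ → sidigexosagidolike.
Rule 3 (final vowel raising): /e/ is a mid vowel in word-final position, so it raises to [i]. /sidigexosagidolike/ → sidigexosagidoliki.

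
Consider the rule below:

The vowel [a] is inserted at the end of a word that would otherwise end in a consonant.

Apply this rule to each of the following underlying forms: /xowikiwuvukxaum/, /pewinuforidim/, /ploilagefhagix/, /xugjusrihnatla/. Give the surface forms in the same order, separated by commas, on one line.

/xowikiwuvukxaum/: the form ends in the consonant /m/, so [a] is inserted word-finally. → [xowikiwuvukxauma].
/pewinuforidim/: the form ends in the consonant /m/, so [a] is inserted word-finally. → [pewinuforidima].
/ploilagefhagix/: the form ends in the consonant /x/, so [a] is inserted word-finally. → [ploilagefhagixa].
/xugjusrihnatla/: the rule's environment is not met; surfaces unchanged as [xugjusrihnatla].

xowikiwuvukxauma, pewinuforidima, ploilagefhagixa, xugjusrihnatla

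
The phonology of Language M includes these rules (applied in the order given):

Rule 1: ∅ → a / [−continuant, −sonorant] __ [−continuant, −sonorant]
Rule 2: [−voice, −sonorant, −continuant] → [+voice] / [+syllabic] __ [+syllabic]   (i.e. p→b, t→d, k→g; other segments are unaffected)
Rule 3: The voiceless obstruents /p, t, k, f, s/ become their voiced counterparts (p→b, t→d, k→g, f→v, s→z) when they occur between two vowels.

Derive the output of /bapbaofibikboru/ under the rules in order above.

Rule 1 (stop-cluster a-epenthesis): /p/ and /b/ form a stop–stop cluster, so [a] is inserted between them. /k/ and /b/ form a stop–stop cluster, so [a] is inserted between them. /bapbaofibikboru/ → bapabaofibikaboru.
Rule 2 (intervocalic voicing): /p/ is a voiceless stop between vowels /a/ and /a/, so it voices to [b]. /k/ is a voiceless stop between vowels /i/ and /a/, so it voices to [g]. /bapabaofibikaboru/ → bababaofibigaboru.
Rule 3 (intervocalic voicing): /f/ is a voiceless obstruent between vowels /o/ and /i/, so it voices to [v]. /bababaofibigaboru/ → bababaovibigaboru.

bababaovibigaboru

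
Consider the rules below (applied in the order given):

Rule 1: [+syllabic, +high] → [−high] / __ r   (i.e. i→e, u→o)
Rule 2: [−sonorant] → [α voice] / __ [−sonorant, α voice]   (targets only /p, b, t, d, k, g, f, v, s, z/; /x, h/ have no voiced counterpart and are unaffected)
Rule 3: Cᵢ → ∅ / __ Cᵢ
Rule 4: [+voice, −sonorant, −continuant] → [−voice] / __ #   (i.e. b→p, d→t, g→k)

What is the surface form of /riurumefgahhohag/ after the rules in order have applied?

Rule 1 (pre-rhotic lowering): /u/ is a high vowel immediately before /r/, so it lowers to [o]. /riurumefgahhohag/ → riorumefgahhohag.
Rule 2 (regressive voicing assimilation): /f/ precedes the voiced obstruent /g/, so it voices to [v] by assimilation. /riorumefgahhohag/ → riorumevgahhohag.
Rule 3 (degemination): /hh/ is a geminate; the first /h/ deletes. /riorumevgahhohag/ → riorumevgahohag.
Rule 4 (final devoicing): /g/ is a voiced stop in word-final position, so it devoices to [k]. /riorumevgahohag/ → riorumevgahohak.

riorumevgahohak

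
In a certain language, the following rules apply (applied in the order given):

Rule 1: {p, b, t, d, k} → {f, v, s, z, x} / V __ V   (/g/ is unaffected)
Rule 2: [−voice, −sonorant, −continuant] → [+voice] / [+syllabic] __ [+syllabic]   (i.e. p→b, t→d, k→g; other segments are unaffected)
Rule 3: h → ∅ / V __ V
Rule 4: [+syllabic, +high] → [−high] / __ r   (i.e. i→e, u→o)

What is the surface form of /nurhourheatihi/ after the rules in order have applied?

norhoorheasii

Rule 1 (intervocalic spirantization): /t/ is a stop between vowels /a/ and /i/, so it spirantizes to the fricative [s]. /nurhourheatihi/ → nurhourheasihi.
Rule 2 (intervocalic voicing): no segment meets the environment; /nurhourheasihi/ is unchanged.
Rule 3 (intervocalic h-deletion): /h/ occurs between vowels /i/ and /i/, so it deletes. /nurhourheasihi/ → nurhourheasii.
Rule 4 (pre-rhotic lowering): /u/ is a high vowel immediately before /r/, so it lowers to [o]. /u/ is a high vowel immediately before /r/, so it lowers to [o]. /nurhourheasii/ → norhoorheasii.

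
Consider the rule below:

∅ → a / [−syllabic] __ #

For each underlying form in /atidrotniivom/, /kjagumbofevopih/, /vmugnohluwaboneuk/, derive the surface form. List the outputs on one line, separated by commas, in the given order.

atidrotniivoma, kjagumbofevopiha, vmugnohluwaboneuka

/atidrotniivom/: the form ends in the consonant /m/, so [a] is inserted word-finally. → [atidrotniivoma].
/kjagumbofevopih/: the form ends in the consonant /h/, so [a] is inserted word-finally. → [kjagumbofevopiha].
/vmugnohluwaboneuk/: the form ends in the consonant /k/, so [a] is inserted word-finally. → [vmugnohluwaboneuka].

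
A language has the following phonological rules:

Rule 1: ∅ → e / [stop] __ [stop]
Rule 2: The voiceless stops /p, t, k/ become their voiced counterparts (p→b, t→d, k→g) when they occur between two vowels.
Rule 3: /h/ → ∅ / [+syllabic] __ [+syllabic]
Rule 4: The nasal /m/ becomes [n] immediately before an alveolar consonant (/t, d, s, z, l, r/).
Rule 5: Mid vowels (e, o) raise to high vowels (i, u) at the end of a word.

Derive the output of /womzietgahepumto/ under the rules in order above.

Rule 1 (stop-cluster e-epenthesis): /t/ and /g/ form a stop–stop cluster, so [e] is inserted between them. /womzietgahepumto/ → womzietegahepumto.
Rule 2 (intervocalic voicing): /t/ is a voiceless stop between vowels /e/ and /e/, so it voices to [d]. /p/ is a voiceless stop between vowels /e/ and /u/, so it voices to [b]. /womzietegahepumto/ → womziedegahebumto.
Rule 3 (intervocalic h-deletion): /h/ occurs between vowels /a/ and /e/, so it deletes. /womziedegahebumto/ → womziedegaebumto.
Rule 4 (nasal place assimilation): /m/ precedes the alveolar consonant /z/, so it assimilates in place to [n]. /m/ precedes the alveolar consonant /t/, so it assimilates in place to [n]. /womziedegaebumto/ → wonziedegaebunto.
Rule 5 (final vowel raising): /o/ is a mid vowel in word-final position, so it raises to [u]. /wonziedegaebunto/ → wonziedegaebuntu.

wonziedegaebuntu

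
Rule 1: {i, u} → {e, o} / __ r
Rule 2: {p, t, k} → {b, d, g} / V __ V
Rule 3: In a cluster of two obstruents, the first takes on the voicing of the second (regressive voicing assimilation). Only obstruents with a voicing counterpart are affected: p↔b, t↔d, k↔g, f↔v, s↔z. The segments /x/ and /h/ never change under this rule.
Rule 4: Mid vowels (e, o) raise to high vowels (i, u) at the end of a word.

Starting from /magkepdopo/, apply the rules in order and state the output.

makkebdobu

Rule 1 (pre-rhotic lowering): no segment meets the environment; /magkepdopo/ is unchanged.
Rule 2 (intervocalic voicing): /p/ is a voiceless stop between vowels /o/ and /o/, so it voices to [b]. /magkepdopo/ → magkepdobo.
Rule 3 (regressive voicing assimilation): /g/ precedes the voiceless obstruent /k/, so it devoices to [k] by assimilation. /p/ precedes the voiced obstruent /d/, so it voices to [b] by assimilation. /magkepdobo/ → makkebdobo.
Rule 4 (final vowel raising): /o/ is a mid vowel in word-final position, so it raises to [u]. /makkebdobo/ → makkebdobu.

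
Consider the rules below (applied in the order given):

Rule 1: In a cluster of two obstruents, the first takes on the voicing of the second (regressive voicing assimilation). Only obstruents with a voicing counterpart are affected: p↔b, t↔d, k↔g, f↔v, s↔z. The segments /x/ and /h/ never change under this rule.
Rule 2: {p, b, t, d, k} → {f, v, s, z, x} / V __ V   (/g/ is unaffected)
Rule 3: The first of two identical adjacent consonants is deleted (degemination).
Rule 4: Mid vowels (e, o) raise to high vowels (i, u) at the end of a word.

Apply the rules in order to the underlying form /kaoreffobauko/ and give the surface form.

Rule 1 (regressive voicing assimilation): no segment meets the environment; /kaoreffobauko/ is unchanged.
Rule 2 (intervocalic spirantization): /b/ is a stop between vowels /o/ and /a/, so it spirantizes to the fricative [v]. /k/ is a stop between vowels /u/ and /o/, so it spirantizes to the fricative [x]. /kaoreffobauko/ → kaoreffovauxo.
Rule 3 (degemination): /ff/ is a geminate; the first /f/ deletes. /kaoreffovauxo/ → kaorefovauxo.
Rule 4 (final vowel raising): /o/ is a mid vowel in word-final position, so it raises to [u]. /kaorefovauxo/ → kaorefovauxu.

kaorefovauxu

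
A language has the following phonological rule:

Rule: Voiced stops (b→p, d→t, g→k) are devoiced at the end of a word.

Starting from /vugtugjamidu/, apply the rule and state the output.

No segment of /vugtugjamidu/ meets the structural description of the rule, so the form surfaces unchanged.

vugtugjamidu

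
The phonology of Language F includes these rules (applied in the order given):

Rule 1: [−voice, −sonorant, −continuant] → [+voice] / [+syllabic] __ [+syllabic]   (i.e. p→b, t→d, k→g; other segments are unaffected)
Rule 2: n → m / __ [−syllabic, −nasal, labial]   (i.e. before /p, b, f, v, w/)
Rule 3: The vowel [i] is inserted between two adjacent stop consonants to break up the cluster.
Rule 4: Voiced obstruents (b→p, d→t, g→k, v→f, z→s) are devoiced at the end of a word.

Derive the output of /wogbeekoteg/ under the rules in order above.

wogibeegodek

Rule 1 (intervocalic voicing): /k/ is a voiceless stop between vowels /e/ and /o/, so it voices to [g]. /t/ is a voiceless stop between vowels /o/ and /e/, so it voices to [d]. /wogbeekoteg/ → wogbeegodeg.
Rule 2 (nasal place assimilation): no segment meets the environment; /wogbeegodeg/ is unchanged.
Rule 3 (stop-cluster i-epenthesis): /g/ and /b/ form a stop–stop cluster, so [i] is inserted between them. /wogbeegodeg/ → wogibeegodeg.
Rule 4 (final devoicing): /g/ is a voiced obstruent in word-final position, so it devoices to [k]. /wogibeegodeg/ → wogibeegodek.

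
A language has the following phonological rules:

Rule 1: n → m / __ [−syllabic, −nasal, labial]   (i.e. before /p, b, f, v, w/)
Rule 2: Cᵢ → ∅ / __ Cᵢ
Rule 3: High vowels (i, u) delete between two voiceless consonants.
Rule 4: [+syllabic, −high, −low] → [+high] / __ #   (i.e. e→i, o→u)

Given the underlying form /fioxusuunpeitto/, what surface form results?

fioxsuumpeitu

Rule 1 (nasal place assimilation): /n/ precedes the labial consonant /p/, so it assimilates in place to [m]. /fioxusuunpeitto/ → fioxusuumpeitto.
Rule 2 (degemination): /tt/ is a geminate; the first /t/ deletes. /fioxusuumpeitto/ → fioxusuumpeito.
Rule 3 (high vowel syncope): /u/ is a high vowel flanked by voiceless consonants /x/ and /s/, so it deletes. /fioxusuumpeito/ → fioxsuumpeito.
Rule 4 (final vowel raising): /o/ is a mid vowel in word-final position, so it raises to [u]. /fioxsuumpeito/ → fioxsuumpeitu.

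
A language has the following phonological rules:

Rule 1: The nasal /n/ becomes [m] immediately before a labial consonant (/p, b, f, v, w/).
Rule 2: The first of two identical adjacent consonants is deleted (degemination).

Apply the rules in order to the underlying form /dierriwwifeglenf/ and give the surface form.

Rule 1 (nasal place assimilation): /n/ precedes the labial consonant /f/, so it assimilates in place to [m]. /dierriwwifeglenf/ → dierriwwifeglemf.
Rule 2 (degemination): /rr/ is a geminate; the first /r/ deletes. /ww/ is a geminate; the first /w/ deletes. /dierriwwifeglemf/ → dieriwifeglemf.

dieriwifeglemf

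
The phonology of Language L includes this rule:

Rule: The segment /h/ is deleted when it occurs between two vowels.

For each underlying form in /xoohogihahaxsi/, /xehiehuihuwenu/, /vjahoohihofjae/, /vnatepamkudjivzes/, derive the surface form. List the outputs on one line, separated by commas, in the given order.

/xoohogihahaxsi/: /h/ occurs between vowels /o/ and /o/, so it deletes. /h/ occurs between vowels /i/ and /a/, so it deletes. /h/ occurs between vowels /a/ and /a/, so it deletes. → [xooogiaaxsi].
/xehiehuihuwenu/: /h/ occurs between vowels /e/ and /i/, so it deletes. /h/ occurs between vowels /e/ and /u/, so it deletes. /h/ occurs between vowels /i/ and /u/, so it deletes. → [xeieuiuwenu].
/vjahoohihofjae/: /h/ occurs between vowels /a/ and /o/, so it deletes. /h/ occurs between vowels /o/ and /i/, so it deletes. /h/ occurs between vowels /i/ and /o/, so it deletes. → [vjaooiofjae].
/vnatepamkudjivzes/: the rule's environment is not met; surfaces unchanged as [vnatepamkudjivzes].

xooogiaaxsi, xeieuiuwenu, vjaooiofjae, vnatepamkudjivzes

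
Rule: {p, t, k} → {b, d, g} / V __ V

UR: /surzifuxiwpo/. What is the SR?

surzifuxiwpo

No segment of /surzifuxiwpo/ meets the structural description of the rule, so the form surfaces unchanged.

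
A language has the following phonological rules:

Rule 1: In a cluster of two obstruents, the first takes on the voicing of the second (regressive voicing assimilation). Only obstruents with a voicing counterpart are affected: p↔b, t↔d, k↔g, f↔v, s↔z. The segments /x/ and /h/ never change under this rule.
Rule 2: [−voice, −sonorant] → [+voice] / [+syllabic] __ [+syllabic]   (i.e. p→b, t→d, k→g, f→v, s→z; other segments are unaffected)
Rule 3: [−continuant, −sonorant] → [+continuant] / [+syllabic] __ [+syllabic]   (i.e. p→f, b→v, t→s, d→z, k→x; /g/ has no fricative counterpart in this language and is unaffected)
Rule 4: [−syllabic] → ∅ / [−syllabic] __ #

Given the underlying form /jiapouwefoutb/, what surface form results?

Rule 1 (regressive voicing assimilation): /t/ precedes the voiced obstruent /b/, so it voices to [d] by assimilation. /jiapouwefoutb/ → jiapouwefoudb.
Rule 2 (intervocalic voicing): /p/ is a voiceless obstruent between vowels /a/ and /o/, so it voices to [b]. /f/ is a voiceless obstruent between vowels /e/ and /o/, so it voices to [v]. /jiapouwefoudb/ → jiabouwevoudb.
Rule 3 (intervocalic spirantization): /b/ is a stop between vowels /a/ and /o/, so it spirantizes to the fricative [v]. /jiabouwevoudb/ → jiavouwevoudb.
Rule 4 (final cluster simplification): /b/ is the second consonant of a word-final cluster /db/, so it deletes. /jiavouwevoudb/ → jiavouwevoud.

jiavouwevoud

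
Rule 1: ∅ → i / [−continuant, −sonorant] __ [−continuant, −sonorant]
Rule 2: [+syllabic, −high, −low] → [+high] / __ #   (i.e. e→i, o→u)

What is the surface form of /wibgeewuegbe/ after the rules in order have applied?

Rule 1 (stop-cluster i-epenthesis): /b/ and /g/ form a stop–stop cluster, so [i] is inserted between them. /g/ and /b/ form a stop–stop cluster, so [i] is inserted between them. /wibgeewuegbe/ → wibigeewuegibe.
Rule 2 (final vowel raising): /e/ is a mid vowel in word-final position, so it raises to [i]. /wibigeewuegibe/ → wibigeewuegibi.

wibigeewuegibi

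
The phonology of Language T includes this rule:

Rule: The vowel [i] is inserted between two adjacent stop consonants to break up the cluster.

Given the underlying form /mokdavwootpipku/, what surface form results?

mokidavwootipipiku

/k/ and /d/ form a stop–stop cluster, so [i] is inserted between them.
/t/ and /p/ form a stop–stop cluster, so [i] is inserted between them.
/p/ and /k/ form a stop–stop cluster, so [i] is inserted between them.
Surface form: [mokidavwootipipiku].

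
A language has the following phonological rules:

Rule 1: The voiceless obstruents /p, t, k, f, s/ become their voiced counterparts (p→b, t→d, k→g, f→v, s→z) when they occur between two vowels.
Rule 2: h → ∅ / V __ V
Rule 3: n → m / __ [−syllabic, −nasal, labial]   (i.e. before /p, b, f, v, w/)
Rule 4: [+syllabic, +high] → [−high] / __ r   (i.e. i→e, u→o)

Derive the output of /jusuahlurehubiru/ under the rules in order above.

juzuahloreuberu

Rule 1 (intervocalic voicing): /s/ is a voiceless obstruent between vowels /u/ and /u/, so it voices to [z]. /jusuahlurehubiru/ → juzuahlurehubiru.
Rule 2 (intervocalic h-deletion): /h/ occurs between vowels /e/ and /u/, so it deletes. /juzuahlurehubiru/ → juzuahlureubiru.
Rule 3 (nasal place assimilation): no segment meets the environment; /juzuahlureubiru/ is unchanged.
Rule 4 (pre-rhotic lowering): /u/ is a high vowel immediately before /r/, so it lowers to [o]. /i/ is a high vowel immediately before /r/, so it lowers to [e]. /juzuahlureubiru/ → juzuahloreuberu.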